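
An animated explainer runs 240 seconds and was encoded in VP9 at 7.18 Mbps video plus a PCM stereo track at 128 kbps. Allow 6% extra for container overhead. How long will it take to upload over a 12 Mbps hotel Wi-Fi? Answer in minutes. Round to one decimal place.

Audio: 128 kbps = 0.128 Mbps.
Total bitrate: 7.308 Mbps.
File: 7.308 Mbps × 240 s = 1753.9 Mb.
With 6% container overhead: ×1.06. → 1859.2 Mb.
At 12 Mbps: 1859.2 / 12 = 154.9 s ≈ 2.58 minutes.

2.6 minutes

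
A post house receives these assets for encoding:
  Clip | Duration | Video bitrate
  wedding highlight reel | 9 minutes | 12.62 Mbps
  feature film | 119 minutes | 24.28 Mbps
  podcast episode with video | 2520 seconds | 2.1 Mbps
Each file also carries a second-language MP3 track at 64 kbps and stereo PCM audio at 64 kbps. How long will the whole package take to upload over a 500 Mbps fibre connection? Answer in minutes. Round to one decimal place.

6.2 minutes

Audio total: 64 + 64 = 128 kbps = 0.128 Mbps.
wedding highlight reel: 12.748 Mbps × 540 s = 6883.9 Mb
feature film: 24.408 Mbps × 7140 s = 174273.1 Mb
podcast episode with video: 2.228 Mbps × 2520 s = 5614.6 Mb
Total: 186771.6 Mb = 23346.5 MB.
At 500 Mbps: 186771.6 / 500 = 374 s ≈ 6.23 minutes.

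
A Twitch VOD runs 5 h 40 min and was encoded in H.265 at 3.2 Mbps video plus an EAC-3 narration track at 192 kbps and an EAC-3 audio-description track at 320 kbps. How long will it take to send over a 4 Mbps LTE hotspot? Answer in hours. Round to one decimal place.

5 h 40 min = 340 min = 20400 s
Audio total: 192 + 320 = 512 kbps = 0.512 Mbps.
Total bitrate: 3.712 Mbps.
File: 3.712 Mbps × 20400 s = 75724.8 Mb.
At 4 Mbps: 75724.8 / 4 = 18931.2 s ≈ 5.26 hours.

5.3 hours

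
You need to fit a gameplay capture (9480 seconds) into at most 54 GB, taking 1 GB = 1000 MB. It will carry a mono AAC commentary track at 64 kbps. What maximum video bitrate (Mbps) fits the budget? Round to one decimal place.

Budget: 54 GB = 432000.0 Mb.
Total bitrate budget: 432000.0 Mb / 9480 s = 45.570 Mbps.
Audio: 64 kbps = 0.064 Mbps.
Video: 45.570 − 0.064 = 45.506 Mbps.

45.5 Mbps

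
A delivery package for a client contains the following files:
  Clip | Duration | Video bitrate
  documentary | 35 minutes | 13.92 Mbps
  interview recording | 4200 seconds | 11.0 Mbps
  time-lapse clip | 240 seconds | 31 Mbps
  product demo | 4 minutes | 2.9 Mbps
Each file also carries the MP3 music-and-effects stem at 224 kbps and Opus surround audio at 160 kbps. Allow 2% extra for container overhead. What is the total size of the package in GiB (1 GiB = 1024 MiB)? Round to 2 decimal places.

10.23 GiB

Audio total: 224 + 160 = 384 kbps = 0.384 Mbps.
documentary: 14.304 Mbps × 2100 s × 1.02 = 30639.2 Mb
interview recording: 11.384 Mbps × 4200 s × 1.02 = 48769.1 Mb
time-lapse clip: 31.384 Mbps × 240 s × 1.02 = 7682.8 Mb
product demo: 3.284 Mbps × 240 s × 1.02 = 803.9 Mb
Total: 87895.0 Mb = 10986.9 MB.
= 10.23 GiB.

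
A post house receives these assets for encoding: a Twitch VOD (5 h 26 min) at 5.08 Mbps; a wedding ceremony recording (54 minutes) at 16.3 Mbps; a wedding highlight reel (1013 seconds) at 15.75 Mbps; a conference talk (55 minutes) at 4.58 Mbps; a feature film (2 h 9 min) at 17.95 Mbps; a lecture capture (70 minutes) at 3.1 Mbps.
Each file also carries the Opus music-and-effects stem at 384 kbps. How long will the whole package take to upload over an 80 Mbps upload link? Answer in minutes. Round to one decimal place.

Audio: 384 kbps = 0.384 Mbps.
Twitch VOD: 5.464 Mbps × 19560 s = 106875.8 Mb
wedding ceremony recording: 16.684 Mbps × 3240 s = 54056.2 Mb
wedding highlight reel: 16.134 Mbps × 1013 s = 16343.7 Mb
conference talk: 4.964 Mbps × 3300 s = 16381.2 Mb
feature film: 18.334 Mbps × 7740 s = 141905.2 Mb
lecture capture: 3.484 Mbps × 4200 s = 14632.8 Mb
Total: 350194.9 Mb = 43774.4 MB.
At 80 Mbps: 350194.9 / 80 = 4377 s ≈ 73 minutes.

73.0 minutes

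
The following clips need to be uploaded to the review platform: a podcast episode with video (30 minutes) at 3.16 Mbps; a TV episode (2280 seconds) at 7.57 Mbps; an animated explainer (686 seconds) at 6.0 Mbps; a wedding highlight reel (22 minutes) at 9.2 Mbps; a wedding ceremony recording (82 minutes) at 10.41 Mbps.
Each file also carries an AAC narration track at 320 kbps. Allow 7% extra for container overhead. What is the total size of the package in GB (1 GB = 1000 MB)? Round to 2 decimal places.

Audio: 320 kbps = 0.320 Mbps.
podcast episode with video: 3.480 Mbps × 1800 s × 1.07 = 6702.5 Mb
TV episode: 7.890 Mbps × 2280 s × 1.07 = 19248.4 Mb
animated explainer: 6.320 Mbps × 686 s × 1.07 = 4639.0 Mb
wedding highlight reel: 9.520 Mbps × 1320 s × 1.07 = 13446.0 Mb
wedding ceremony recording: 10.730 Mbps × 4920 s × 1.07 = 56487.0 Mb
Total: 100523.0 Mb = 12565.4 MB.
= 12.57 GB.

12.57 GB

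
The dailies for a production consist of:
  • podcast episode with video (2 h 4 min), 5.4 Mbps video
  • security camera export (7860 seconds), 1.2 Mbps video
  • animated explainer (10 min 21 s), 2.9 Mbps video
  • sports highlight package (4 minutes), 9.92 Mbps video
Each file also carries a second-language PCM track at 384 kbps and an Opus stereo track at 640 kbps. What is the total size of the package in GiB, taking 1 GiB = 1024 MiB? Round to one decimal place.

8.2 GiB

Audio total: 384 + 640 = 1024 kbps = 1.024 Mbps.
podcast episode with video: 6.424 Mbps × 7440 s = 47794.6 Mb
security camera export: 2.224 Mbps × 7860 s = 17480.6 Mb
animated explainer: 3.924 Mbps × 621 s = 2436.8 Mb
sports highlight package: 10.944 Mbps × 240 s = 2626.6 Mb
Total: 70338.6 Mb = 8792.3 MB.
= 8.188 GiB.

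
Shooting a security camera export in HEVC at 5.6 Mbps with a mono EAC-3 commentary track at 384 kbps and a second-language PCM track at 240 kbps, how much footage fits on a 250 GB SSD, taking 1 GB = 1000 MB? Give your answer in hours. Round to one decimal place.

89.3 hours

Audio total: 384 + 240 = 624 kbps = 0.624 Mbps.
Total bitrate: 5.6 + 0.624 = 6.224 Mbps.
Capacity: 250 GB = 2,000,000 Mb.
Recording time: 2,000,000 / 6.224 = 321,337 s ≈ 89.3 hours.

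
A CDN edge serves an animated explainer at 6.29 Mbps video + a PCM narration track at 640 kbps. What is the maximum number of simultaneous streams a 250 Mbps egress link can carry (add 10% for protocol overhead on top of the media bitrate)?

Audio: 640 kbps = 0.640 Mbps.
Per-viewer media rate: 6.930 Mbps.
On the wire with 10% overhead: 7.623 Mbps.
250 Mbps = 250.0 Mbps; 250.0 / 7.623 = 32.80 → 32 viewers.

32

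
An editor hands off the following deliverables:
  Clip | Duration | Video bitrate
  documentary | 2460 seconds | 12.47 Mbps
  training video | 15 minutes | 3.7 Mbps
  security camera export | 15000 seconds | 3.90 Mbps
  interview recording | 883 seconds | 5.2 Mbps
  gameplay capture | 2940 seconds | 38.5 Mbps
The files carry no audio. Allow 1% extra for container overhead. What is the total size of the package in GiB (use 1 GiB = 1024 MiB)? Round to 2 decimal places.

24.73 GiB

documentary: 12.470 Mbps × 2460 s × 1.01 = 30983.0 Mb
training video: 3.700 Mbps × 900 s × 1.01 = 3363.3 Mb
security camera export: 3.900 Mbps × 15000 s × 1.01 = 59085.0 Mb
interview recording: 5.200 Mbps × 883 s × 1.01 = 4637.5 Mb
gameplay capture: 38.500 Mbps × 2940 s × 1.01 = 114321.9 Mb
Total: 212390.7 Mb = 26548.8 MB.
= 24.73 GiB.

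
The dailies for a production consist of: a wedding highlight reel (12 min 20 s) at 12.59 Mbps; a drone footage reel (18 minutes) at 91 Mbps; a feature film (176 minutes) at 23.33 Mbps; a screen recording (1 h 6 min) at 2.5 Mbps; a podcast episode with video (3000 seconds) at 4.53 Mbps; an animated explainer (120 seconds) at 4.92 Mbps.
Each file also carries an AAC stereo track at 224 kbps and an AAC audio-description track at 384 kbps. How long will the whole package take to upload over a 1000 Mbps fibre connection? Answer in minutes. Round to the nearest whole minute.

Audio total: 224 + 384 = 608 kbps = 0.608 Mbps.
wedding highlight reel: 13.198 Mbps × 740 s = 9766.5 Mb
drone footage reel: 91.608 Mbps × 1080 s = 98936.6 Mb
feature film: 23.938 Mbps × 10560 s = 252785.3 Mb
screen recording: 3.108 Mbps × 3960 s = 12307.7 Mb
podcast episode with video: 5.138 Mbps × 3000 s = 15414.0 Mb
animated explainer: 5.528 Mbps × 120 s = 663.4 Mb
Total: 389873.5 Mb = 48734.2 MB.
At 1000 Mbps: 389873.5 / 1000 = 390 s ≈ 6.5 minutes.

6 minutes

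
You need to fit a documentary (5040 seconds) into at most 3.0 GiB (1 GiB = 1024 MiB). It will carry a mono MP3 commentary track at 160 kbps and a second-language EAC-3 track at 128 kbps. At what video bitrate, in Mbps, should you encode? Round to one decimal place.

4.8 Mbps

Budget: 3.0 GiB = 25769.8 Mb.
Total bitrate budget: 25769.8 Mb / 5040 s = 5.113 Mbps.
Audio total: 160 + 128 = 288 kbps = 0.288 Mbps.
Video: 5.113 − 0.288 = 4.825 Mbps.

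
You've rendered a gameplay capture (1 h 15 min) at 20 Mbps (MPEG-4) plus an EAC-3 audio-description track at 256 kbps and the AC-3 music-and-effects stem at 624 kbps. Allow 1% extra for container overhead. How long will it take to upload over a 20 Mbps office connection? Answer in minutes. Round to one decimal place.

79.1 minutes

1 h 15 min = 75 min = 4500 s
Audio total: 256 + 624 = 880 kbps = 0.880 Mbps.
Total bitrate: 20.880 Mbps.
File: 20.880 Mbps × 4500 s = 93960.0 Mb.
With 1% container overhead: ×1.01. → 94899.6 Mb.
At 20 Mbps: 94899.6 / 20 = 4745.0 s ≈ 79.1 minutes.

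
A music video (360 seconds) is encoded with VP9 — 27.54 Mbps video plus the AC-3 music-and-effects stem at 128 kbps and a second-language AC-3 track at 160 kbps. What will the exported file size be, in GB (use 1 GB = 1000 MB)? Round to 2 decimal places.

Audio total: 128 + 160 = 288 kbps = 0.288 Mbps.
Total bitrate: 27.54 + 0.288 = 27.828 Mbps.
Stream data: 27.828 Mbps × 360 s = 10018.1 Mb.
10,018 Mb ÷ 8 = 1,252 MB → 1.252 GB.

1.25 GB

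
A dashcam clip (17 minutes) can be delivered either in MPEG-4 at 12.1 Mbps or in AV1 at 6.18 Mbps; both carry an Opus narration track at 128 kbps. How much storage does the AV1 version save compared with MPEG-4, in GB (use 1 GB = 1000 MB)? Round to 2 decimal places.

0.75 GB

17 min = 1020 s
Audio: 128 kbps = 0.128 Mbps.
MPEG-4: 12.228 Mbps × 1020 s = 12472.6 Mb = 1.559 GB.
AV1: 6.308 Mbps × 1020 s = 6434.2 Mb = 0.804 GB.
Saving: 1.559 − 0.804 = 0.755 GB.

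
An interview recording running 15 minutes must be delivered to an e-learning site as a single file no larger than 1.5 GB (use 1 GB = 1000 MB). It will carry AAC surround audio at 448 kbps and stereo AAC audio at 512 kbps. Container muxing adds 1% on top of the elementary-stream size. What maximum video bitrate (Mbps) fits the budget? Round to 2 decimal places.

12.24 Mbps

Budget: 1.5 GB = 12000.0 Mb.
Stream payload after overhead: 12000.0 / 1.01 = 11881.2 Mb.
15 min = 900 s
Total bitrate budget: 11881.2 Mb / 900 s = 13.201 Mbps.
Audio total: 448 + 512 = 960 kbps = 0.960 Mbps.
Video: 13.201 − 0.960 = 12.241 Mbps.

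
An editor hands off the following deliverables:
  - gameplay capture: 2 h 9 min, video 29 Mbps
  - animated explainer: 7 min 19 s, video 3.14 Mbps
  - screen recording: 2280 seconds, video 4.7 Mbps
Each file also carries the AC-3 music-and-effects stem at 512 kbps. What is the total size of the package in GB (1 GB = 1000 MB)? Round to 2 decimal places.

Audio: 512 kbps = 0.512 Mbps.
gameplay capture: 29.512 Mbps × 7740 s = 228422.9 Mb
animated explainer: 3.652 Mbps × 439 s = 1603.2 Mb
screen recording: 5.212 Mbps × 2280 s = 11883.4 Mb
Total: 241909.5 Mb = 30238.7 MB.
= 30.24 GB.

30.24 GB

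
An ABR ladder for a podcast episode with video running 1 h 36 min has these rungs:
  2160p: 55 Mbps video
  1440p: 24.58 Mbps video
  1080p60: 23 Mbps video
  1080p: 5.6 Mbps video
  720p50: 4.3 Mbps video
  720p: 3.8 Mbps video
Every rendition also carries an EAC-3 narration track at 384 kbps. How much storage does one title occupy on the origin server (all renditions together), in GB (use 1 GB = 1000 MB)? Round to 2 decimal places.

1 h 36 min = 96 min = 5760 s
Audio: 384 kbps = 0.384 Mbps.
Sum of rendition bitrates: (55+0.384) + (24.58+0.384) + (23+0.384) + (5.6+0.384) + (4.3+0.384) + (3.8+0.384) = 118.584 Mbps.
× 5760 s = 683,044 Mb = 85,380 MB = 85.38 GB.

85.38 GB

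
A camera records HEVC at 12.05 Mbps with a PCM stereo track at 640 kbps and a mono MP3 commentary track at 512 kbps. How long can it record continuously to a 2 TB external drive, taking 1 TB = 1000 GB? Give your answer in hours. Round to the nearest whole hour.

337 hours

Audio total: 640 + 512 = 1152 kbps = 1.152 Mbps.
Total bitrate: 12.05 + 1.152 = 13.202 Mbps.
Capacity: 2 TB = 16,000,000 Mb.
Recording time: 16,000,000 / 13.202 = 1,211,938 s ≈ 337 hours.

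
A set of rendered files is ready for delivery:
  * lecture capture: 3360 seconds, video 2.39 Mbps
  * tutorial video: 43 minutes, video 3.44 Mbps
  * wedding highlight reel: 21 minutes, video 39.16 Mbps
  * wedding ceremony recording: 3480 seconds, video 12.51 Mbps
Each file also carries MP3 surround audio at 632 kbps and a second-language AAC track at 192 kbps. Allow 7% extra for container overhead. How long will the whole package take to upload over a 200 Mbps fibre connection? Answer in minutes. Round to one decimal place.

10.6 minutes

Audio total: 632 + 192 = 824 kbps = 0.824 Mbps.
lecture capture: 3.214 Mbps × 3360 s × 1.07 = 11555.0 Mb
tutorial video: 4.264 Mbps × 2580 s × 1.07 = 11771.2 Mb
wedding highlight reel: 39.984 Mbps × 1260 s × 1.07 = 53906.4 Mb
wedding ceremony recording: 13.334 Mbps × 3480 s × 1.07 = 49650.5 Mb
Total: 126883.1 Mb = 15860.4 MB.
At 200 Mbps: 126883.1 / 200 = 634 s ≈ 10.6 minutes.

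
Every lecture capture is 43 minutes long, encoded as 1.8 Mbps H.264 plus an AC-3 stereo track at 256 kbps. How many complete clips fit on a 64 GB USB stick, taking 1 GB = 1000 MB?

43 min = 2580 s
Audio: 256 kbps = 0.256 Mbps.
Total bitrate: 2.056 Mbps.
Per item: 2.056 Mbps × 2580 s = 5,304 Mb = 663.1 MB.
Capacity: 64 GB = 512,000 Mb; 96.52 items → 96 complete.

96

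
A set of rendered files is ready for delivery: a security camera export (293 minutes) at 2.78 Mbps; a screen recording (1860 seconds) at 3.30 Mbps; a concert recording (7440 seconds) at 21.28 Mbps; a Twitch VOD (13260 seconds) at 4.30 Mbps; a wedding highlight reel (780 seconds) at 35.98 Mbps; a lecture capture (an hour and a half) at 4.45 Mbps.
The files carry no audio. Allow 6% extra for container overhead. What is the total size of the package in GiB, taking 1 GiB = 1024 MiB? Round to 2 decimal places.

security camera export: 2.780 Mbps × 17580 s × 1.06 = 51804.7 Mb
screen recording: 3.300 Mbps × 1860 s × 1.06 = 6506.3 Mb
concert recording: 21.280 Mbps × 7440 s × 1.06 = 167822.6 Mb
Twitch VOD: 4.300 Mbps × 13260 s × 1.06 = 60439.1 Mb
wedding highlight reel: 35.980 Mbps × 780 s × 1.06 = 29748.3 Mb
lecture capture: 4.450 Mbps × 5400 s × 1.06 = 25471.8 Mb
Total: 341792.8 Mb = 42724.1 MB.
= 39.79 GiB.

39.79 GiB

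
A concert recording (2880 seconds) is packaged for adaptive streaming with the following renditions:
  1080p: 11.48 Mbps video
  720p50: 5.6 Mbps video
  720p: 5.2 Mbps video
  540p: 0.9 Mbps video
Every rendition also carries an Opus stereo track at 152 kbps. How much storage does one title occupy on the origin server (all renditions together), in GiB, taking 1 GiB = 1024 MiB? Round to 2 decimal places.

Audio: 152 kbps = 0.152 Mbps.
Sum of rendition bitrates: (11.48+0.152) + (5.6+0.152) + (5.2+0.152) + (0.9+0.152) = 23.788 Mbps.
× 2880 s = 68,509 Mb = 8,564 MB = 7.976 GiB.

7.98 GiB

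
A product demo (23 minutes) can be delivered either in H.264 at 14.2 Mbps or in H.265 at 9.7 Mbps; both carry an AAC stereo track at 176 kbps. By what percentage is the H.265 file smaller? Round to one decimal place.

31.3%

23 min = 1380 s
Audio: 176 kbps = 0.176 Mbps.
H.264: 14.376 Mbps × 1380 s = 19838.9 Mb = 2.480 GB.
H.265: 9.876 Mbps × 1380 s = 13628.9 Mb = 1.704 GB.
Reduction: (1 − 1.704/2.480) × 100 = 31.30%.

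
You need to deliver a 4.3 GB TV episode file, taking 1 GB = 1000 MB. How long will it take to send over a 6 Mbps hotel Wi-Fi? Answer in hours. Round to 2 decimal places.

File: 4.3 GB = 34400.0 Mb.
At 6 Mbps: 34400.0 / 6 = 5733.3 s ≈ 1.59 hours.

1.59 hours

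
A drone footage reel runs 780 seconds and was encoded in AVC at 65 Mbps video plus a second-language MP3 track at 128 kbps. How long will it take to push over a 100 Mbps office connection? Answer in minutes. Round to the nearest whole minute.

Audio: 128 kbps = 0.128 Mbps.
Total bitrate: 65.128 Mbps.
File: 65.128 Mbps × 780 s = 50799.8 Mb.
At 100 Mbps: 50799.8 / 100 = 508.0 s ≈ 8.47 minutes.

8 minutes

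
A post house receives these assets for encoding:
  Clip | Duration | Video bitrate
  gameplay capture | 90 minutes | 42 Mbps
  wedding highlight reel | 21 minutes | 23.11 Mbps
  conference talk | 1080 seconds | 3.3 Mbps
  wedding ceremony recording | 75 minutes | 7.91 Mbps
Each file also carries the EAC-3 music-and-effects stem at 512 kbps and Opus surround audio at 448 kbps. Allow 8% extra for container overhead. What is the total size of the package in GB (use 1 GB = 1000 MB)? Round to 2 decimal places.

41.42 GB

Audio total: 512 + 448 = 960 kbps = 0.960 Mbps.
gameplay capture: 42.960 Mbps × 5400 s × 1.08 = 250542.7 Mb
wedding highlight reel: 24.070 Mbps × 1260 s × 1.08 = 32754.5 Mb
conference talk: 4.260 Mbps × 1080 s × 1.08 = 4968.9 Mb
wedding ceremony recording: 8.870 Mbps × 4500 s × 1.08 = 43108.2 Mb
Total: 331374.2 Mb = 41421.8 MB.
= 41.42 GB.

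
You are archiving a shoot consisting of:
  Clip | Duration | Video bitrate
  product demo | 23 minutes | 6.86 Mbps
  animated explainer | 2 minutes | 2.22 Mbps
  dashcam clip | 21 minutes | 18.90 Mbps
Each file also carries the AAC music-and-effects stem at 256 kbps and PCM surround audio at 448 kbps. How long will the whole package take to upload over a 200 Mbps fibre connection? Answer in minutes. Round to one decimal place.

3.0 minutes

Audio total: 256 + 448 = 704 kbps = 0.704 Mbps.
product demo: 7.564 Mbps × 1380 s = 10438.3 Mb
animated explainer: 2.924 Mbps × 120 s = 350.9 Mb
dashcam clip: 19.604 Mbps × 1260 s = 24701.0 Mb
Total: 35490.2 Mb = 4436.3 MB.
At 200 Mbps: 35490.2 / 200 = 177 s ≈ 2.96 minutes.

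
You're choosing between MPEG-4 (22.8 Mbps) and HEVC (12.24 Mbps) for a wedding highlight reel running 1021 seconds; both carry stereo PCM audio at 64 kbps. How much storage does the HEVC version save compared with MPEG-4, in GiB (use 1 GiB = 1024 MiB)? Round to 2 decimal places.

1.26 GiB

Audio: 64 kbps = 0.064 Mbps.
MPEG-4: 22.864 Mbps × 1021 s = 23344.1 Mb = 2.718 GiB.
HEVC: 12.304 Mbps × 1021 s = 12562.4 Mb = 1.462 GiB.
Saving: 2.718 − 1.462 = 1.255 GiB.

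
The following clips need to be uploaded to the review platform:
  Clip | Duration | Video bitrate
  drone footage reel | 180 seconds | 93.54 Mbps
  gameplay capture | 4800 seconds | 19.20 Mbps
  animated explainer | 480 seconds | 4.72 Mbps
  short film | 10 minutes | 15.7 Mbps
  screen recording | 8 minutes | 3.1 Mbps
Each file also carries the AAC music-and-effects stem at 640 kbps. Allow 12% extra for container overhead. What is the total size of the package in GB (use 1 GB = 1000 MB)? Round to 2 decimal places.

Audio: 640 kbps = 0.640 Mbps.
drone footage reel: 94.180 Mbps × 180 s × 1.12 = 18986.7 Mb
gameplay capture: 19.840 Mbps × 4800 s × 1.12 = 106659.8 Mb
animated explainer: 5.360 Mbps × 480 s × 1.12 = 2881.5 Mb
short film: 16.340 Mbps × 600 s × 1.12 = 10980.5 Mb
screen recording: 3.740 Mbps × 480 s × 1.12 = 2010.6 Mb
Total: 141519.2 Mb = 17689.9 MB.
= 17.69 GB.

17.69 GB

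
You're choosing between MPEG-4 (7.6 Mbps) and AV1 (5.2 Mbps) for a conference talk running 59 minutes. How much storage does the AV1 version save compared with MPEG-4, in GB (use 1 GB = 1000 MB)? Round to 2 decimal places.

1.06 GB

59 min = 3540 s
MPEG-4: 7.600 Mbps × 3540 s = 26904.0 Mb = 3.363 GB.
AV1: 5.200 Mbps × 3540 s = 18408.0 Mb = 2.301 GB.
Saving: 3.363 − 2.301 = 1.062 GB.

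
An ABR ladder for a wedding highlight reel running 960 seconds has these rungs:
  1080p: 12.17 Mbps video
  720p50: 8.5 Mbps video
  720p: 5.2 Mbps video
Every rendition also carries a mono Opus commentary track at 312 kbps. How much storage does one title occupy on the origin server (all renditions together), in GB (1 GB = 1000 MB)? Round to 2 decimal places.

3.22 GB

Audio: 312 kbps = 0.312 Mbps.
Sum of rendition bitrates: (12.17+0.312) + (8.5+0.312) + (5.2+0.312) = 26.806 Mbps.
× 960 s = 25,734 Mb = 3,217 MB = 3.217 GB.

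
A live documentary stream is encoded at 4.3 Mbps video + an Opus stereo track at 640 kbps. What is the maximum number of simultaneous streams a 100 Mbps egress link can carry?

Audio: 640 kbps = 0.640 Mbps.
Per-viewer media rate: 4.940 Mbps.
100 Mbps = 100.0 Mbps; 100.0 / 4.940 = 20.24 → 20 viewers.

20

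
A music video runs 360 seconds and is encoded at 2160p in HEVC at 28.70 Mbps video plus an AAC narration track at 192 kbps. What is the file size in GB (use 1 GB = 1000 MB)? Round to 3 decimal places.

Audio: 192 kbps = 0.192 Mbps.
Total bitrate: 28.70 + 0.192 = 28.892 Mbps.
Stream data: 28.892 Mbps × 360 s = 10401.1 Mb.
10,401 Mb ÷ 8 = 1,300 MB → 1.300 GB.

1.300 GB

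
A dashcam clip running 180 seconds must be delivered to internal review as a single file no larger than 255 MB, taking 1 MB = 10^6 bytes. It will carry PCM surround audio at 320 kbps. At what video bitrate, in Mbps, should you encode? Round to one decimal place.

11.0 Mbps

Budget: 255 MB = 2040.0 Mb.
Total bitrate budget: 2040.0 Mb / 180 s = 11.333 Mbps.
Audio: 320 kbps = 0.320 Mbps.
Video: 11.333 − 0.320 = 11.013 Mbps.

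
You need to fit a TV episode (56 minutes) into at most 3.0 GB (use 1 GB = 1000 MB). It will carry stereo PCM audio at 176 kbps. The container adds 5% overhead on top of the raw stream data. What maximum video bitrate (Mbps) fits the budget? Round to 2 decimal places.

6.63 Mbps

Budget: 3.0 GB = 24000.0 Mb.
Stream payload after overhead: 24000.0 / 1.05 = 22857.1 Mb.
56 min = 3360 s
Total bitrate budget: 22857.1 Mb / 3360 s = 6.803 Mbps.
Audio: 176 kbps = 0.176 Mbps.
Video: 6.803 − 0.176 = 6.627 Mbps.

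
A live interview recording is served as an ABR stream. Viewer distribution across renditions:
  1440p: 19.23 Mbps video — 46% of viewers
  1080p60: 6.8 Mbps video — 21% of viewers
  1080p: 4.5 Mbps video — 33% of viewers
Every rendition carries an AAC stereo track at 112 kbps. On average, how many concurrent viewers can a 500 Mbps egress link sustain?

Audio: 112 kbps = 0.112 Mbps.
Average per-viewer bitrate: 0.46×19.342 + 0.21×6.912 + 0.33×4.612 = 11.871 Mbps.
500 Mbps = 500.0 Mbps; 500.0 / 11.871 = 42.12 → 42.

42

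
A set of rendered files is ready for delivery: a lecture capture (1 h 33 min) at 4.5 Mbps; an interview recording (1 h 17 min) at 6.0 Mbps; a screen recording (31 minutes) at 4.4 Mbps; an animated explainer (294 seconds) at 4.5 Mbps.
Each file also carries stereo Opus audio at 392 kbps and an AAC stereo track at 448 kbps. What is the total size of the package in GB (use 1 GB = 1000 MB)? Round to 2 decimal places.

9.09 GB

Audio total: 392 + 448 = 840 kbps = 0.840 Mbps.
lecture capture: 5.340 Mbps × 5580 s = 29797.2 Mb
interview recording: 6.840 Mbps × 4620 s = 31600.8 Mb
screen recording: 5.240 Mbps × 1860 s = 9746.4 Mb
animated explainer: 5.340 Mbps × 294 s = 1570.0 Mb
Total: 72714.4 Mb = 9089.3 MB.
= 9.089 GB.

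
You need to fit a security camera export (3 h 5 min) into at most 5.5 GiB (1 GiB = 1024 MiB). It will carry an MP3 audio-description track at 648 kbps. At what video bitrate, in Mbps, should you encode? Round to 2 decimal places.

Budget: 5.5 GiB = 47244.6 Mb.
3 h 5 min = 185 min = 11100 s
Total bitrate budget: 47244.6 Mb / 11100 s = 4.256 Mbps.
Audio: 648 kbps = 0.648 Mbps.
Video: 4.256 − 0.648 = 3.608 Mbps.

3.61 Mbps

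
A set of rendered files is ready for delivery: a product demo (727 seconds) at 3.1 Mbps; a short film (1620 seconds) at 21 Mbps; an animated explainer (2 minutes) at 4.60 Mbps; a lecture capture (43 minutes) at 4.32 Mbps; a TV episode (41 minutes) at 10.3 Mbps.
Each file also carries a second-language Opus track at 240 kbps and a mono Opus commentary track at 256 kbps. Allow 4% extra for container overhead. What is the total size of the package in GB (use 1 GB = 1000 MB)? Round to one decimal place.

10.0 GB

Audio total: 240 + 256 = 496 kbps = 0.496 Mbps.
product demo: 3.596 Mbps × 727 s × 1.04 = 2718.9 Mb
short film: 21.496 Mbps × 1620 s × 1.04 = 36216.5 Mb
animated explainer: 5.096 Mbps × 120 s × 1.04 = 636.0 Mb
lecture capture: 4.816 Mbps × 2580 s × 1.04 = 12922.3 Mb
TV episode: 10.796 Mbps × 2460 s × 1.04 = 27620.5 Mb
Total: 80114.1 Mb = 10014.3 MB.
= 10.01 GB.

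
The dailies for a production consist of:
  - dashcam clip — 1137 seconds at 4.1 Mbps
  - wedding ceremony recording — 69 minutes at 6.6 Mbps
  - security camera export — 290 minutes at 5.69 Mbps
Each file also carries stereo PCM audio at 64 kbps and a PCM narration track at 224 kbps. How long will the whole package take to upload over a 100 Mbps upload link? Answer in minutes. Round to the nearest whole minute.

Audio total: 64 + 224 = 288 kbps = 0.288 Mbps.
dashcam clip: 4.388 Mbps × 1137 s = 4989.2 Mb
wedding ceremony recording: 6.888 Mbps × 4140 s = 28516.3 Mb
security camera export: 5.978 Mbps × 17400 s = 104017.2 Mb
Total: 137522.7 Mb = 17190.3 MB.
At 100 Mbps: 137522.7 / 100 = 1375 s ≈ 22.9 minutes.

23 minutes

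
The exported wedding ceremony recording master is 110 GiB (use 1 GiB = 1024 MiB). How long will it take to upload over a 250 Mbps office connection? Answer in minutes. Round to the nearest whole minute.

File: 110 GiB = 944892.8 Mb.
At 250 Mbps: 944892.8 / 250 = 3779.6 s ≈ 63 minutes.

63 minutes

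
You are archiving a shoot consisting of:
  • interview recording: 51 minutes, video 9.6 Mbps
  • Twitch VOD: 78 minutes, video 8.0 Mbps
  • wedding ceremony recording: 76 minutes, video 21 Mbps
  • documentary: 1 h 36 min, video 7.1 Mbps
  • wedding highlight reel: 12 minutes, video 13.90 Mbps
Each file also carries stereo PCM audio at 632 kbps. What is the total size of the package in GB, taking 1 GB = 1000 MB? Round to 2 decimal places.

Audio: 632 kbps = 0.632 Mbps.
interview recording: 10.232 Mbps × 3060 s = 31309.9 Mb
Twitch VOD: 8.632 Mbps × 4680 s = 40397.8 Mb
wedding ceremony recording: 21.632 Mbps × 4560 s = 98641.9 Mb
documentary: 7.732 Mbps × 5760 s = 44536.3 Mb
wedding highlight reel: 14.532 Mbps × 720 s = 10463.0 Mb
Total: 225349.0 Mb = 28168.6 MB.
= 28.17 GB.

28.17 GB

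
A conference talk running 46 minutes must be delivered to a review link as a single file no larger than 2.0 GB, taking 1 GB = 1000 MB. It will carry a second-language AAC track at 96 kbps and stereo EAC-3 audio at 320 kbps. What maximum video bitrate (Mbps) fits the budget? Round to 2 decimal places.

Budget: 2.0 GB = 16000.0 Mb.
46 min = 2760 s
Total bitrate budget: 16000.0 Mb / 2760 s = 5.797 Mbps.
Audio total: 96 + 320 = 416 kbps = 0.416 Mbps.
Video: 5.797 − 0.416 = 5.381 Mbps.

5.38 Mbps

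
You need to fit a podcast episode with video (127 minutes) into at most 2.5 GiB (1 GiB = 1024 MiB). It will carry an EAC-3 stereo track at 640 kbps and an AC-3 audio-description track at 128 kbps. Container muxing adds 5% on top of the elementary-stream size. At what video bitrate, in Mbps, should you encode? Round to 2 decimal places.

Budget: 2.5 GiB = 21474.8 Mb.
Stream payload after overhead: 21474.8 / 1.05 = 20452.2 Mb.
127 min = 7620 s
Total bitrate budget: 20452.2 Mb / 7620 s = 2.684 Mbps.
Audio total: 640 + 128 = 768 kbps = 0.768 Mbps.
Video: 2.684 − 0.768 = 1.916 Mbps.

1.92 Mbps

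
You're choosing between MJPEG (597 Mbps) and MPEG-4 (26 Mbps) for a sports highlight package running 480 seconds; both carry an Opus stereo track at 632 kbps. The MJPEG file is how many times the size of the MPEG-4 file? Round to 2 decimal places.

Audio: 632 kbps = 0.632 Mbps.
MJPEG: 597.632 Mbps × 480 s = 286863.4 Mb = 33.395 GiB.
MPEG-4: 26.632 Mbps × 480 s = 12783.4 Mb = 1.488 GiB.
Ratio: 33.395 / 1.488 = 22.440.

22.44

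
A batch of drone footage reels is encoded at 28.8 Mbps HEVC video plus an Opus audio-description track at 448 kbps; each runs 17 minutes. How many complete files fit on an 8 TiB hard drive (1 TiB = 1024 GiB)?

2358

17 min = 1020 s
Audio: 448 kbps = 0.448 Mbps.
Total bitrate: 29.248 Mbps.
Per item: 29.248 Mbps × 1020 s = 29,833 Mb = 3,729 MB.
Capacity: 8 TiB = 70,368,744 Mb; 2358.76 items → 2358 complete.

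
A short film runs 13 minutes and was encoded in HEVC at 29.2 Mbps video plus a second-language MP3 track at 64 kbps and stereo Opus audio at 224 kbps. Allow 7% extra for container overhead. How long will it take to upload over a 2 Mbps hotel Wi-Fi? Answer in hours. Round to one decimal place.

13 min = 780 s
Audio total: 64 + 224 = 288 kbps = 0.288 Mbps.
Total bitrate: 29.488 Mbps.
File: 29.488 Mbps × 780 s = 23000.6 Mb.
With 7% container overhead: ×1.07. → 24610.7 Mb.
At 2 Mbps: 24610.7 / 2 = 12305.3 s ≈ 3.42 hours.

3.4 hours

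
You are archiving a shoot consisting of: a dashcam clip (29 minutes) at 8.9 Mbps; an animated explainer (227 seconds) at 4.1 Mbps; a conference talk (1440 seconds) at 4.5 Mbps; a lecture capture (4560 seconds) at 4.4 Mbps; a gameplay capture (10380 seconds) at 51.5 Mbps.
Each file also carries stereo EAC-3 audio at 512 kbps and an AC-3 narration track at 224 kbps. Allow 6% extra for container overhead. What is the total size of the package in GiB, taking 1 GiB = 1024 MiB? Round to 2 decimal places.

Audio total: 512 + 224 = 736 kbps = 0.736 Mbps.
dashcam clip: 9.636 Mbps × 1740 s × 1.06 = 17772.6 Mb
animated explainer: 4.836 Mbps × 227 s × 1.06 = 1163.6 Mb
conference talk: 5.236 Mbps × 1440 s × 1.06 = 7992.2 Mb
lecture capture: 5.136 Mbps × 4560 s × 1.06 = 24825.4 Mb
gameplay capture: 52.236 Mbps × 10380 s × 1.06 = 574742.3 Mb
Total: 626496.1 Mb = 78312.0 MB.
= 72.93 GiB.

72.93 GiB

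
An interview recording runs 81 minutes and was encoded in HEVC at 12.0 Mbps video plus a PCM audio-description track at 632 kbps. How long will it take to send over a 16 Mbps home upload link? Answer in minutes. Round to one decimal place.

63.9 minutes

81 min = 4860 s
Audio: 632 kbps = 0.632 Mbps.
Total bitrate: 12.632 Mbps.
File: 12.632 Mbps × 4860 s = 61391.5 Mb.
At 16 Mbps: 61391.5 / 16 = 3837.0 s ≈ 63.9 minutes.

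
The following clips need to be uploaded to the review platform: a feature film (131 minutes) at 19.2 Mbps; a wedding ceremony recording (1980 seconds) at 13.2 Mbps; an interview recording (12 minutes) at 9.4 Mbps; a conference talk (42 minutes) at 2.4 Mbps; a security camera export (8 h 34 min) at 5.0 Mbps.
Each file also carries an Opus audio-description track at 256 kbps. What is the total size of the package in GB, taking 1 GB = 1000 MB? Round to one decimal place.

Audio: 256 kbps = 0.256 Mbps.
feature film: 19.456 Mbps × 7860 s = 152924.2 Mb
wedding ceremony recording: 13.456 Mbps × 1980 s = 26642.9 Mb
interview recording: 9.656 Mbps × 720 s = 6952.3 Mb
conference talk: 2.656 Mbps × 2520 s = 6693.1 Mb
security camera export: 5.256 Mbps × 30840 s = 162095.0 Mb
Total: 355307.5 Mb = 44413.4 MB.
= 44.41 GB.

44.4 GB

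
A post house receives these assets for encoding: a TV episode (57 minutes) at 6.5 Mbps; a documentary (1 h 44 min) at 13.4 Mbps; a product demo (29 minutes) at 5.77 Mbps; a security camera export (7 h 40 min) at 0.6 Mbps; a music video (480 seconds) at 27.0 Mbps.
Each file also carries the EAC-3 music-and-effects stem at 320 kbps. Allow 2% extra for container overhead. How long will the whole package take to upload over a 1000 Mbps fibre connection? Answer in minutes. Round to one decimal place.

2.7 minutes

Audio: 320 kbps = 0.320 Mbps.
TV episode: 6.820 Mbps × 3420 s × 1.02 = 23790.9 Mb
documentary: 13.720 Mbps × 6240 s × 1.02 = 87325.1 Mb
product demo: 6.090 Mbps × 1740 s × 1.02 = 10808.5 Mb
security camera export: 0.920 Mbps × 27600 s × 1.02 = 25899.8 Mb
music video: 27.320 Mbps × 480 s × 1.02 = 13375.9 Mb
Total: 161200.2 Mb = 20150.0 MB.
At 1000 Mbps: 161200.2 / 1000 = 161 s ≈ 2.69 minutes.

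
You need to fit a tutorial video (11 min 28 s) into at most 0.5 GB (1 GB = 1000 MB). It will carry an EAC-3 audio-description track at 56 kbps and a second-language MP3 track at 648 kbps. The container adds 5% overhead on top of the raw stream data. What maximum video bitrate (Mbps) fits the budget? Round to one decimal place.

4.8 Mbps

Budget: 0.5 GB = 4000.0 Mb.
Stream payload after overhead: 4000.0 / 1.05 = 3809.5 Mb.
11 min 28 s = 688 s
Total bitrate budget: 3809.5 Mb / 688 s = 5.537 Mbps.
Audio total: 56 + 648 = 704 kbps = 0.704 Mbps.
Video: 5.537 − 0.704 = 4.833 Mbps.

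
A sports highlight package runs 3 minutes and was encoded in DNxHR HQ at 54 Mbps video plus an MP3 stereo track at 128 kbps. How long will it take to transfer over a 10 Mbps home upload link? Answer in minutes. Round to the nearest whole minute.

3 min = 180 s
Audio: 128 kbps = 0.128 Mbps.
Total bitrate: 54.128 Mbps.
File: 54.128 Mbps × 180 s = 9743.0 Mb.
At 10 Mbps: 9743.0 / 10 = 974.3 s ≈ 16.2 minutes.

16 minutes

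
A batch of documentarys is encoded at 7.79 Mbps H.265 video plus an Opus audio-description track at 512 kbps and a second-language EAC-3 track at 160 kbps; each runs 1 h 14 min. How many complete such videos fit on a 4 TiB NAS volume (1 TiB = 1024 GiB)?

1 h 14 min = 74 min = 4440 s
Audio total: 512 + 160 = 672 kbps = 0.672 Mbps.
Total bitrate: 8.462 Mbps.
Per item: 8.462 Mbps × 4440 s = 37,571 Mb = 4,696 MB.
Capacity: 4 TiB = 35,184,372 Mb; 936.47 items → 936 complete.

936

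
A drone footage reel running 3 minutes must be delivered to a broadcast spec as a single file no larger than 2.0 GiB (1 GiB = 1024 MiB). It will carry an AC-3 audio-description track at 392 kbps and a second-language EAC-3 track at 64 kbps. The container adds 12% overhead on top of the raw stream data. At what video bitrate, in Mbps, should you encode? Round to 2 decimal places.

84.76 Mbps

Budget: 2.0 GiB = 17179.9 Mb.
Stream payload after overhead: 17179.9 / 1.12 = 15339.2 Mb.
3 min = 180 s
Total bitrate budget: 15339.2 Mb / 180 s = 85.218 Mbps.
Audio total: 392 + 64 = 456 kbps = 0.456 Mbps.
Video: 85.218 − 0.456 = 84.762 Mbps.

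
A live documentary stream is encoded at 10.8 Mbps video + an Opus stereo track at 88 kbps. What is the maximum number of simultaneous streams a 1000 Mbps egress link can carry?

Audio: 88 kbps = 0.088 Mbps.
Per-viewer media rate: 10.888 Mbps.
1000 Mbps = 1,000 Mbps; 1,000 / 10.888 = 91.84 → 91 viewers.

91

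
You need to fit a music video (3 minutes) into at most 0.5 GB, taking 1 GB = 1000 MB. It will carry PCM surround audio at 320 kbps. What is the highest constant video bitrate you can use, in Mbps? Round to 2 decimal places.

21.90 Mbps

Budget: 0.5 GB = 4000.0 Mb.
3 min = 180 s
Total bitrate budget: 4000.0 Mb / 180 s = 22.222 Mbps.
Audio: 320 kbps = 0.320 Mbps.
Video: 22.222 − 0.320 = 21.902 Mbps.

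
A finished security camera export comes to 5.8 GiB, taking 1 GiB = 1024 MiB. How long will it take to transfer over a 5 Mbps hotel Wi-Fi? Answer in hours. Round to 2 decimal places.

File: 5.8 GiB = 49821.6 Mb.
At 5 Mbps: 49821.6 / 5 = 9964.3 s ≈ 2.77 hours.

2.77 hours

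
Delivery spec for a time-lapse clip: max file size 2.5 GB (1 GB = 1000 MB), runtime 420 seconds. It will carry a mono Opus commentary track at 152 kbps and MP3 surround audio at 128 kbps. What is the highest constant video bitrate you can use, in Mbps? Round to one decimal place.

Budget: 2.5 GB = 20000.0 Mb.
Total bitrate budget: 20000.0 Mb / 420 s = 47.619 Mbps.
Audio total: 152 + 128 = 280 kbps = 0.280 Mbps.
Video: 47.619 − 0.280 = 47.339 Mbps.

47.3 Mbps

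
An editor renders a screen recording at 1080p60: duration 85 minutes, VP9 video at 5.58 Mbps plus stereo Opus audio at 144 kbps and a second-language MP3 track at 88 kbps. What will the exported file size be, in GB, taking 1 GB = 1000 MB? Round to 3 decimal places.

85 min = 5100 s
Audio total: 144 + 88 = 232 kbps = 0.232 Mbps.
Total bitrate: 5.58 + 0.232 = 5.812 Mbps.
Stream data: 5.812 Mbps × 5100 s = 29641.2 Mb.
29,641 Mb ÷ 8 = 3,705 MB → 3.705 GB.

3.705 GB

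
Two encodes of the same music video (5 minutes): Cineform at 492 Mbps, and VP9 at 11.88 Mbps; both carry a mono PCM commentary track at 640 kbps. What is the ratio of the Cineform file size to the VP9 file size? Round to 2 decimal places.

39.35

5 min = 300 s
Audio: 640 kbps = 0.640 Mbps.
Cineform: 492.640 Mbps × 300 s = 147792.0 Mb = 17.205 GiB.
VP9: 12.520 Mbps × 300 s = 3756.0 Mb = 0.437 GiB.
Ratio: 17.205 / 0.437 = 39.348.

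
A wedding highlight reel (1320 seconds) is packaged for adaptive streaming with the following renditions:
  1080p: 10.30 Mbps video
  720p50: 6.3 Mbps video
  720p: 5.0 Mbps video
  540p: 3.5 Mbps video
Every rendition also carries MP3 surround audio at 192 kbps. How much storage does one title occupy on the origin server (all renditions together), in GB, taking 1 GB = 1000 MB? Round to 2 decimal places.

4.27 GB

Audio: 192 kbps = 0.192 Mbps.
Sum of rendition bitrates: (10.30+0.192) + (6.3+0.192) + (5.0+0.192) + (3.5+0.192) = 25.868 Mbps.
× 1320 s = 34,146 Mb = 4,268 MB = 4.268 GB.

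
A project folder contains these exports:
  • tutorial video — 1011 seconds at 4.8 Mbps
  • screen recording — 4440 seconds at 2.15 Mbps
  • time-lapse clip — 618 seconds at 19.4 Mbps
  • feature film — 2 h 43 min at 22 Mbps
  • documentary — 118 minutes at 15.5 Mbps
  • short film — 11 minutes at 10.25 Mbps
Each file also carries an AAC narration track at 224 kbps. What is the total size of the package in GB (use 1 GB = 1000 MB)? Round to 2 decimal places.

45.42 GB

Audio: 224 kbps = 0.224 Mbps.
tutorial video: 5.024 Mbps × 1011 s = 5079.3 Mb
screen recording: 2.374 Mbps × 4440 s = 10540.6 Mb
time-lapse clip: 19.624 Mbps × 618 s = 12127.6 Mb
feature film: 22.224 Mbps × 9780 s = 217350.7 Mb
documentary: 15.724 Mbps × 7080 s = 111325.9 Mb
short film: 10.474 Mbps × 660 s = 6912.8 Mb
Total: 363336.9 Mb = 45417.1 MB.
= 45.42 GB.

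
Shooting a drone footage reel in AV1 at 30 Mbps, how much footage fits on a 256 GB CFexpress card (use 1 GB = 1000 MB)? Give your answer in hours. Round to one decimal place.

19.0 hours

Capacity: 256 GB = 2,048,000 Mb.
Recording time: 2,048,000 / 30.000 = 68,267 s ≈ 19.0 hours.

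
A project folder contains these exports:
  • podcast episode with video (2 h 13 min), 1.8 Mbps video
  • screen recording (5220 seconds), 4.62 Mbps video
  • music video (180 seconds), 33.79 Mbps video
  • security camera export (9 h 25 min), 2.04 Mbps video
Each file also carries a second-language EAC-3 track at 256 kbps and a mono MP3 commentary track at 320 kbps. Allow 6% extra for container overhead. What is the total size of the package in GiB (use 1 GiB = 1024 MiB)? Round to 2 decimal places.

Audio total: 256 + 320 = 576 kbps = 0.576 Mbps.
podcast episode with video: 2.376 Mbps × 7980 s × 1.06 = 20098.1 Mb
screen recording: 5.196 Mbps × 5220 s × 1.06 = 28750.5 Mb
music video: 34.366 Mbps × 180 s × 1.06 = 6557.0 Mb
security camera export: 2.616 Mbps × 33900 s × 1.06 = 94003.3 Mb
Total: 149409.0 Mb = 18676.1 MB.
= 17.39 GiB.

17.39 GiB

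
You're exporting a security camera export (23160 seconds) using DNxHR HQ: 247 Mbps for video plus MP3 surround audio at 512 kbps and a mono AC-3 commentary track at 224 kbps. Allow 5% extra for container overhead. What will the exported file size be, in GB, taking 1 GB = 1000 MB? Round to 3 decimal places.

Audio total: 512 + 224 = 736 kbps = 0.736 Mbps.
Total bitrate: 247 + 0.736 = 247.736 Mbps.
Stream data: 247.736 Mbps × 23160 s = 5737565.8 Mb.
With 5% container overhead: ×1.05.
6,024,444 Mb ÷ 8 = 753,056 MB → 753.1 GB.

753.056 GB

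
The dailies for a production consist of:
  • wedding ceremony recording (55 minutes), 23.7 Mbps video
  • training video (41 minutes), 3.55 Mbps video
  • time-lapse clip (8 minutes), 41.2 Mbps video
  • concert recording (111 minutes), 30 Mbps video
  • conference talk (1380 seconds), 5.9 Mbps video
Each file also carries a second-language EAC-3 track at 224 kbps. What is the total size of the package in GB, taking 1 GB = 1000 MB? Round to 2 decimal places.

Audio: 224 kbps = 0.224 Mbps.
wedding ceremony recording: 23.924 Mbps × 3300 s = 78949.2 Mb
training video: 3.774 Mbps × 2460 s = 9284.0 Mb
time-lapse clip: 41.424 Mbps × 480 s = 19883.5 Mb
concert recording: 30.224 Mbps × 6660 s = 201291.8 Mb
conference talk: 6.124 Mbps × 1380 s = 8451.1 Mb
Total: 317859.7 Mb = 39732.5 MB.
= 39.73 GB.

39.73 GB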